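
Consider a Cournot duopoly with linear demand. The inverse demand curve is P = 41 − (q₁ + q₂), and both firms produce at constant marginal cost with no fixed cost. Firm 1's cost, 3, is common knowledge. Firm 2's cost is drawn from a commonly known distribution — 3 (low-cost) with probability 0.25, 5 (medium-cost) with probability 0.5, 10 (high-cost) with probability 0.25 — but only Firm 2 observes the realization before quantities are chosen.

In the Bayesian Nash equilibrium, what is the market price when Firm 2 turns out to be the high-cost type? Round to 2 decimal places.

18.71

Type-c best response for Firm 2: q₂(c) = (41 − c)/2 − q₁/2.
Firm 1 maximizes expected profit; its first-order condition is 41 − 2q₁ − E[q₂] − 3 = 0.
Substituting E[q₂] and solving: E[c₂] = 5.75, so q₁ = (41 − 2·3 + 5.75)/3 = 13.5833.
q₂(high-cost) = 8.70833, so P = 41 − (13.5833 + 8.70833) = 18.7083.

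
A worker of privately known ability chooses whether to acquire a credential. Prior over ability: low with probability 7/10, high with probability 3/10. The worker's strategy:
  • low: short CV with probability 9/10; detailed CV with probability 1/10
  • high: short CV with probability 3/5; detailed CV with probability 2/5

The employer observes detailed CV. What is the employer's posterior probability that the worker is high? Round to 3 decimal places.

0.632

Apply Bayes' rule using the sender's strategy as the likelihood.
P(detailed CV) = (7/10)·(1/10) + (3/10)·(2/5) = 19/100
P(high | detailed CV) = ((3/10)·(2/5)) / (19/100) = (3/25) / (19/100) = 12/19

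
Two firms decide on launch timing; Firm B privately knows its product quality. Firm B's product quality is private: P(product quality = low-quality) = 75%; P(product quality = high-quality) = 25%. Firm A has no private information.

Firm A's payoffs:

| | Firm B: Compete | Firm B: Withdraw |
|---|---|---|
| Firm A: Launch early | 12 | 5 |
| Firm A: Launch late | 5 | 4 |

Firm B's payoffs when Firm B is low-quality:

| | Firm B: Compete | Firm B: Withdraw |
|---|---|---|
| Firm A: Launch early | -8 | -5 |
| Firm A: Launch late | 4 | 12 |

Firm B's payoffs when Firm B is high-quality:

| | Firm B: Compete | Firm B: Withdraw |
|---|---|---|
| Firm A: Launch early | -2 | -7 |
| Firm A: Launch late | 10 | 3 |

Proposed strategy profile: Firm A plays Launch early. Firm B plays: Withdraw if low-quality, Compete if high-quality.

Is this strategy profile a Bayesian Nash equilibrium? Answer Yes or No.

Yes

Firm A plays Launch early: E[Launch early] = 0.75·(5) + 0.25·(12) = 6.75; E[Launch late] = 4.25. Best-responding. ✓
Firm B (product quality low-quality), facing Launch early: Compete gives -8, Withdraw gives -5. Proposed Withdraw is best. ✓
Firm B (product quality high-quality), facing Launch early: Compete gives -2, Withdraw gives -7. Proposed Compete is best. ✓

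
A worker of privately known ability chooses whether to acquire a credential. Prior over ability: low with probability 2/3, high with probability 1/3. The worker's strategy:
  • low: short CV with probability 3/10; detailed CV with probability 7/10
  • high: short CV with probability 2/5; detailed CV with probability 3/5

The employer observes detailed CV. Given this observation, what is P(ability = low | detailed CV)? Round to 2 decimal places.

0.70

P(detailed CV) = (2/3)·(7/10) + (1/3)·(3/5) = 2/3
P(low | detailed CV) = ((2/3)·(7/10)) / (2/3) = (7/15) / (2/3) = 7/10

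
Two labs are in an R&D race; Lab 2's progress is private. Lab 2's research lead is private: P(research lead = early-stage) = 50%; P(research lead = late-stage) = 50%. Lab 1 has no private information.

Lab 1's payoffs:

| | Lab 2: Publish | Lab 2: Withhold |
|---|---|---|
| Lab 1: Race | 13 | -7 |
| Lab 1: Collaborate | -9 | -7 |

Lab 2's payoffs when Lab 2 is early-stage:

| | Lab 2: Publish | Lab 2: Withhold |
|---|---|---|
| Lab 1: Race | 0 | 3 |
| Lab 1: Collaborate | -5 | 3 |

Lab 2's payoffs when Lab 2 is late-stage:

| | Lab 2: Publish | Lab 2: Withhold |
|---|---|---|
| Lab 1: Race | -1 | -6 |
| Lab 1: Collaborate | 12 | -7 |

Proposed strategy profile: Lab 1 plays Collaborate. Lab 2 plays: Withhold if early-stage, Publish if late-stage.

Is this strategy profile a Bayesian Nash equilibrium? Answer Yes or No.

Lab 1 plays Collaborate: E[Collaborate] = 0.5·(-7) + 0.5·(-9) = -8; E[Race] = 3. Not best-responding. ✗
Lab 2 (research lead early-stage), facing Collaborate: Publish gives -5, Withhold gives 3. Proposed Withhold is best. ✓
Lab 2 (research lead late-stage), facing Collaborate: Publish gives 12, Withhold gives -7. Proposed Publish is best. ✓

No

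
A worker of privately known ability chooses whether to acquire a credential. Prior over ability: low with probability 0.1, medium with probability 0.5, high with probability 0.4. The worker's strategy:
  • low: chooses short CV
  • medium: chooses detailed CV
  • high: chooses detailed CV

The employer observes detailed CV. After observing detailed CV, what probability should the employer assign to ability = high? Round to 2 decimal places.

P(detailed CV) = 0.1·0 + 0.5·1 + 0.4·1 = 0.9
P(high | detailed CV) = (0.4·1) / 0.9 = 0.4 / 0.9 = 0.444444

0.44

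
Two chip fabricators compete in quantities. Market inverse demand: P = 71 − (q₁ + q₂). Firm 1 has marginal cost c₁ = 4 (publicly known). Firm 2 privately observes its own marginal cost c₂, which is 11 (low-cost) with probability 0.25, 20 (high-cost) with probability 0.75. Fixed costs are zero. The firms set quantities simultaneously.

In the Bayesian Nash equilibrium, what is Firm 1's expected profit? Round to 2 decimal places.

Each type of Firm 2 best-responds to q₁; Firm 1 best-responds to the expected q₂ over Firm 2's types.
Firm 2 with cost c maximizes (71 − (q₁+q₂) − c)·q₂, giving q₂(c) = (71 − c − q₁)/2.
E[c₂] = 0.25·11 + 0.75·20 = 17.75
Firm 1's FOC against E[q₂] yields q₁ = (71 − 2·4 + E[c₂])/3 = (71 − 8 + 17.75)/3 = 26.9167.
E[P] = 71 − (q₁ + E[q₂]) = 30.9167; Firm 1's expected profit = (E[P] − 4)·q₁ = (30.9167 − 4)·26.9167 = 724.507.

724.51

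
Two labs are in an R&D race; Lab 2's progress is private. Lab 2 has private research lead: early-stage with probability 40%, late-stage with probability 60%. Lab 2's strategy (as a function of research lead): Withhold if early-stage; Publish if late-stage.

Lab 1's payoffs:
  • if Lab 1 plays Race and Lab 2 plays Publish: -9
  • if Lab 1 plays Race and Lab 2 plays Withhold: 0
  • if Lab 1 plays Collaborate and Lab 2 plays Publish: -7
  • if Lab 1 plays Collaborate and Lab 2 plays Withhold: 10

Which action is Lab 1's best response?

E[Race] = 0.4·(0) + 0.6·(-9) = -5.4
E[Collaborate] = 0.4·(10) + 0.6·(-7) = -0.2
Best response: Collaborate (-0.2 is the largest).

Collaborate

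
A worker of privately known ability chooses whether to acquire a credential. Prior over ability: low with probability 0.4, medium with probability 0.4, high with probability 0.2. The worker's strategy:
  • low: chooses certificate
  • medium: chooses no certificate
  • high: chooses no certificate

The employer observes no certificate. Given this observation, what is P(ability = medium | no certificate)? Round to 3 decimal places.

P(no certificate) = 0.4·0 + 0.4·1 + 0.2·1 = 0.6
P(medium | no certificate) = (0.4·1) / 0.6 = 0.4 / 0.6 = 0.666667

0.667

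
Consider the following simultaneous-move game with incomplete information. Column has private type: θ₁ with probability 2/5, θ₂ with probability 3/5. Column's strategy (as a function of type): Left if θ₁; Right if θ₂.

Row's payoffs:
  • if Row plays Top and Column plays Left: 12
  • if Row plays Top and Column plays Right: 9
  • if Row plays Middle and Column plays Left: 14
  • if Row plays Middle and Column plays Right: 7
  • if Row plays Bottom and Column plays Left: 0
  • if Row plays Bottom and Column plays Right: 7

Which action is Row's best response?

E[Top] = 2/5·(12) + 3/5·(9) = 51/5
E[Middle] = 2/5·(14) + 3/5·(7) = 49/5
E[Bottom] = 2/5·(0) + 3/5·(7) = 21/5
Best response: Top (51/5 is the largest).

Top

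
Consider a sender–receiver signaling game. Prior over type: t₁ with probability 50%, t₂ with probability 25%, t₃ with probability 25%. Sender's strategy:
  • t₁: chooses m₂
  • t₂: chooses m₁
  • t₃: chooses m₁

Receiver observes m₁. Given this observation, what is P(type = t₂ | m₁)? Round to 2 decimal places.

P(m₁) = 0.5·0 + 0.25·1 + 0.25·1 = 0.5
P(t₂ | m₁) = (0.25·1) / 0.5 = 0.25 / 0.5 = 0.5

0.50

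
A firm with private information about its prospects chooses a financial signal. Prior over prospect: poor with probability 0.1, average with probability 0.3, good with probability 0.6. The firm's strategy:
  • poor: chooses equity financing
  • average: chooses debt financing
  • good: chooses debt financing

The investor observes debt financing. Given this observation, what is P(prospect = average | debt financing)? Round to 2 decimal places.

0.33

P(debt financing) = 0.1·0 + 0.3·1 + 0.6·1 = 0.9
P(average | debt financing) = (0.3·1) / 0.9 = 0.3 / 0.9 = 0.333333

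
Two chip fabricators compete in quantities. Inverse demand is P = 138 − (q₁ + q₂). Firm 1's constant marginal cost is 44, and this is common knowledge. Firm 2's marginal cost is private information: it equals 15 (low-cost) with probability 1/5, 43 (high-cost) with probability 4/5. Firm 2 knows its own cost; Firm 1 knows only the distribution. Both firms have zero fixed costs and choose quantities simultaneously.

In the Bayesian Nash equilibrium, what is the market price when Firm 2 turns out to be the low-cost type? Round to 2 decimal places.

61.93

Each type of Firm 2 best-responds to q₁; Firm 1 best-responds to the expected q₂ over Firm 2's types.
Firm 2 with cost c maximizes (138 − (q₁+q₂) − c)·q₂, giving q₂(c) = (138 − c − q₁)/2.
E[c₂] = 1/5·15 + 4/5·43 = 37.4
Firm 1's FOC against E[q₂] yields q₁ = (138 − 2·44 + E[c₂])/3 = (138 − 88 + 37.4)/3 = 29.1333.
q₂(low-cost) = 46.9333, so P = 138 − (29.1333 + 46.9333) = 61.9333.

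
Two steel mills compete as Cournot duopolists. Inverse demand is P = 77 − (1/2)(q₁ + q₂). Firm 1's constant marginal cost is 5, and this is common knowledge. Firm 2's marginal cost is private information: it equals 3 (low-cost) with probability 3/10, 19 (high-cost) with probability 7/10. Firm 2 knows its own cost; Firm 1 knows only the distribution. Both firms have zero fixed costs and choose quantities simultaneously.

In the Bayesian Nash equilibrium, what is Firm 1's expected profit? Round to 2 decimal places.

Firm 2 with cost c maximizes (77 − (1/2)(q₁+q₂) − c)·q₂, giving q₂(c) = (77 − c − (1/2)q₁).
E[c₂] = 3/10·3 + 7/10·19 = 14.2
Firm 1's FOC against E[q₂] yields q₁ = (77 − 2·5 + E[c₂])/(3/2) = (77 − 10 + 14.2)/(3/2) = 54.1333.
E[P] = 77 − (1/2)·(q₁ + E[q₂]) = 32.0667; Firm 1's expected profit = (E[P] − 5)·q₁ = (32.0667 − 5)·54.1333 = 1465.21.

1465.21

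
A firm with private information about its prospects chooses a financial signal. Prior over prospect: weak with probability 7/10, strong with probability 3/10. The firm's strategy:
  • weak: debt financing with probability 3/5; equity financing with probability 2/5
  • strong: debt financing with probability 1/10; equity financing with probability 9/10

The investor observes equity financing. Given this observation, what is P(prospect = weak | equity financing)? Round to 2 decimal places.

0.51

P(equity financing) = (7/10)·(2/5) + (3/10)·(9/10) = 11/20
P(weak | equity financing) = ((7/10)·(2/5)) / (11/20) = (7/25) / (11/20) = 28/55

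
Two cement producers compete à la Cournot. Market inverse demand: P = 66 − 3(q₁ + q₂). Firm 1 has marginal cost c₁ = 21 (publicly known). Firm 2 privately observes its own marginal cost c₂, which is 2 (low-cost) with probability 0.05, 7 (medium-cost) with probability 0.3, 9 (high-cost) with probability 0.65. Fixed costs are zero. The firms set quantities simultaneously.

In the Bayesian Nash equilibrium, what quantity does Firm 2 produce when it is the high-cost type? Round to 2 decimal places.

Each type of Firm 2 best-responds to q₁; Firm 1 best-responds to the expected q₂ over Firm 2's types.
Firm 2 with cost c maximizes (66 − 3(q₁+q₂) − c)·q₂, giving q₂(c) = (66 − c − 3q₁)/6.
E[c₂] = 0.05·2 + 0.3·7 + 0.65·9 = 8.05
Firm 1's FOC against E[q₂] yields q₁ = (66 − 2·21 + E[c₂])/9 = (66 − 42 + 8.05)/9 = 3.56111.
q₂(high-cost) = (66 − 9 − 3·3.56111)/6 = 7.71944.

7.72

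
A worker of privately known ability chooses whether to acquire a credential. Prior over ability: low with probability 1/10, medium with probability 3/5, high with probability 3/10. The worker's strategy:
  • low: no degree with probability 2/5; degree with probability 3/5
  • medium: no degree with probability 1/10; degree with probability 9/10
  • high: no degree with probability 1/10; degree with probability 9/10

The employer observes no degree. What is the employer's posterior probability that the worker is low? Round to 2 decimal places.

0.31

P(no degree) = (1/10)·(2/5) + (3/5)·(1/10) + (3/10)·(1/10) = 13/100
P(low | no degree) = ((1/10)·(2/5)) / (13/100) = (1/25) / (13/100) = 4/13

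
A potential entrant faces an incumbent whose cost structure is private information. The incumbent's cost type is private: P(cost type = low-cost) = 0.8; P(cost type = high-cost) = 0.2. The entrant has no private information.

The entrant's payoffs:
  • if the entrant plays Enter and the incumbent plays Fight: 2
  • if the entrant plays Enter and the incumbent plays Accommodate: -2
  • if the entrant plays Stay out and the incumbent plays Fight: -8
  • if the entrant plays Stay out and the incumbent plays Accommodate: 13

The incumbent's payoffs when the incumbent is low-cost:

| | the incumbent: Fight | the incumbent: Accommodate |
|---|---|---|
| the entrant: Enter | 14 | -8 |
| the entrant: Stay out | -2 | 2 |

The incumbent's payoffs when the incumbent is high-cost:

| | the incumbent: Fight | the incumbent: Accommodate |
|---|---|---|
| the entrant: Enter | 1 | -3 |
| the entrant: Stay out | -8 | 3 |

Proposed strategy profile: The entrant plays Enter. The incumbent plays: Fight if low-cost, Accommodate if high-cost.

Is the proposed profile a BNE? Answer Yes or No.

The entrant plays Enter: E[Enter] = 0.8·(2) + 0.2·(-2) = 1.2; E[Stay out] = -3.8. Best-responding. ✓
The incumbent (cost type low-cost), facing Enter: Fight gives 14, Accommodate gives -8. Proposed Fight is best. ✓
The incumbent (cost type high-cost), facing Enter: Fight gives 1, Accommodate gives -3. Proposed Accommodate is not best — profitable deviation exists. ✗

No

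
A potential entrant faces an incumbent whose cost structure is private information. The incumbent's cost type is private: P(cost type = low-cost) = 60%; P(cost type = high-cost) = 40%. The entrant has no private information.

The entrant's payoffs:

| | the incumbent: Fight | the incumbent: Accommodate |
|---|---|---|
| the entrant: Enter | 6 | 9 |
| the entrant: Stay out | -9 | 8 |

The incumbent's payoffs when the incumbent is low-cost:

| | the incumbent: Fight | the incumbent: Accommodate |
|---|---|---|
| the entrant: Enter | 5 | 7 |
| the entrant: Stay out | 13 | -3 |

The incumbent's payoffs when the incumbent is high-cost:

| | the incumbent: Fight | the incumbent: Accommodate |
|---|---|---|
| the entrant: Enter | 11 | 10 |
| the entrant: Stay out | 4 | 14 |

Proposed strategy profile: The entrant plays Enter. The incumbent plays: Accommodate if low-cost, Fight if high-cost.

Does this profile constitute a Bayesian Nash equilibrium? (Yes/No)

The entrant plays Enter: E[Enter] = 0.6·(9) + 0.4·(6) = 7.8; E[Stay out] = 1.2. Best-responding. ✓
The incumbent (cost type low-cost), facing Enter: Fight gives 5, Accommodate gives 7. Proposed Accommodate is best. ✓
The incumbent (cost type high-cost), facing Enter: Fight gives 11, Accommodate gives 10. Proposed Fight is best. ✓

Yes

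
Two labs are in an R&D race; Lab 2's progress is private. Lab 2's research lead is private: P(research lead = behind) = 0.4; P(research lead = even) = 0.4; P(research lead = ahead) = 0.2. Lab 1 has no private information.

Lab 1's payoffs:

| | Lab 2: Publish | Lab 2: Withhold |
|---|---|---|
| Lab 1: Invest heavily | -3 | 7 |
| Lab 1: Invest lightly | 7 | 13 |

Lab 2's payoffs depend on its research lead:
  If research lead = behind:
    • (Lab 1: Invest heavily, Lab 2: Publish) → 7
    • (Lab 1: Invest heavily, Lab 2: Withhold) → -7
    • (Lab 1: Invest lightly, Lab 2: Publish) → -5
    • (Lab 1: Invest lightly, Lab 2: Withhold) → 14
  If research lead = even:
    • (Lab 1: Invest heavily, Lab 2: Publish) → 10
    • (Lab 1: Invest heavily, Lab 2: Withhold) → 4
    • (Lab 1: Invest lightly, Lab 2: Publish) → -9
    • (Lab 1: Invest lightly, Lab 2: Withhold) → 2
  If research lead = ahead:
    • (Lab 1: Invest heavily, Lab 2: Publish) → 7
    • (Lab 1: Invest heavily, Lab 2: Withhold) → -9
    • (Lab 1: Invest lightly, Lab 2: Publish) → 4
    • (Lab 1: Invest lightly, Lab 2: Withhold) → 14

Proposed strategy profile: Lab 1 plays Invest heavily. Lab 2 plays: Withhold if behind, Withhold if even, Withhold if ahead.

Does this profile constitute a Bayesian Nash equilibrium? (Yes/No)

Lab 1 plays Invest heavily: E[Invest heavily] = 0.4·(7) + 0.4·(7) + 0.2·(7) = 7; E[Invest lightly] = 13. Not best-responding. ✗
Lab 2 (research lead behind), facing Invest heavily: Publish gives 7, Withhold gives -7. Proposed Withhold is not best — profitable deviation exists. ✗
Lab 2 (research lead even), facing Invest heavily: Publish gives 10, Withhold gives 4. Proposed Withhold is not best — profitable deviation exists. ✗
Lab 2 (research lead ahead), facing Invest heavily: Publish gives 7, Withhold gives -9. Proposed Withhold is not best — profitable deviation exists. ✗

No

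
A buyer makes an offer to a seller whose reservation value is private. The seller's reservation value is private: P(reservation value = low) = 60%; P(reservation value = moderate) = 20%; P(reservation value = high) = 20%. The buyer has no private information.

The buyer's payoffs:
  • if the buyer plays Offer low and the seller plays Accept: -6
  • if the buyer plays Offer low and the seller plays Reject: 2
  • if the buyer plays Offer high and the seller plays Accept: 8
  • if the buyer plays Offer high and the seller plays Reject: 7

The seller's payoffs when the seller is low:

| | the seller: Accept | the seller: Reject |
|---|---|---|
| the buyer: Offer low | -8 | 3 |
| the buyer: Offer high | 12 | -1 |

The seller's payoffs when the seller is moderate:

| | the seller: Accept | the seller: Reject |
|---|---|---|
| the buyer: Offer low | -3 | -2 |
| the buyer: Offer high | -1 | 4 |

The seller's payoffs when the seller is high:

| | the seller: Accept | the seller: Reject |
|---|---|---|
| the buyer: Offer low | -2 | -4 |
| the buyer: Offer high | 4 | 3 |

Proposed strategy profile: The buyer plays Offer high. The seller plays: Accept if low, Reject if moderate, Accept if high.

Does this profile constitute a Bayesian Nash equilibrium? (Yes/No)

Yes

The buyer plays Offer high: E[Offer high] = 0.6·(8) + 0.2·(7) + 0.2·(8) = 7.8; E[Offer low] = -4.4. Best-responding. ✓
The seller (reservation value low), facing Offer high: Accept gives 12, Reject gives -1. Proposed Accept is best. ✓
The seller (reservation value moderate), facing Offer high: Accept gives -1, Reject gives 4. Proposed Reject is best. ✓
The seller (reservation value high), facing Offer high: Accept gives 4, Reject gives 3. Proposed Accept is best. ✓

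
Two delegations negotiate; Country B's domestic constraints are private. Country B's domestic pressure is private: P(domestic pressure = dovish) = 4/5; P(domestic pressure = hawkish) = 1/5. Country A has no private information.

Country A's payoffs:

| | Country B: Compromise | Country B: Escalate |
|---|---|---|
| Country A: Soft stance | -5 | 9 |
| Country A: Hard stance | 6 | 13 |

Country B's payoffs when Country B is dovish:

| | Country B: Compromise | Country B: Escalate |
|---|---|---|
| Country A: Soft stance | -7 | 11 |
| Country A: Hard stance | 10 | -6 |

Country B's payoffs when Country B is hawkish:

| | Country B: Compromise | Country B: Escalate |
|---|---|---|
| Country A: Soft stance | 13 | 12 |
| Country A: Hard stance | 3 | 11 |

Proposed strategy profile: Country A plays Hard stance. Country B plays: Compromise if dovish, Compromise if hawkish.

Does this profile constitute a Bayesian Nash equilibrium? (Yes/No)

No

A profile is a BNE iff every type of every player is best-responding given beliefs about the other side.
Country A plays Hard stance: E[Hard stance] = 4/5·(6) + 1/5·(6) = 6; E[Soft stance] = -5. Best-responding. ✓
Country B (domestic pressure dovish), facing Hard stance: Compromise gives 10, Escalate gives -6. Proposed Compromise is best. ✓
Country B (domestic pressure hawkish), facing Hard stance: Compromise gives 3, Escalate gives 11. Proposed Compromise is not best — profitable deviation exists. ✗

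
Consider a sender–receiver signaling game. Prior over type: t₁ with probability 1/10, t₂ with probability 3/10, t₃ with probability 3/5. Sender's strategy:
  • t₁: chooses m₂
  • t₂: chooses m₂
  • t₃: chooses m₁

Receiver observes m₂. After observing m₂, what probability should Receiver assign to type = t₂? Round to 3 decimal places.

0.750

P(m₂) = (1/10)·1 + (3/10)·1 + (3/5)·0 = 2/5
P(t₂ | m₂) = ((3/10)·1) / (2/5) = (3/10) / (2/5) = 3/4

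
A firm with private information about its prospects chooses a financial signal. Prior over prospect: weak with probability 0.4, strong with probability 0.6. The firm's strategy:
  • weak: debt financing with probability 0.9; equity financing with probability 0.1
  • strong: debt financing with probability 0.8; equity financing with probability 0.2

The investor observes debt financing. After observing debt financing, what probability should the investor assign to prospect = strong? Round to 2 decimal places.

P(debt financing) = 0.4·0.9 + 0.6·0.8 = 0.84
P(strong | debt financing) = (0.6·0.8) / 0.84 = 0.48 / 0.84 = 0.571429

0.57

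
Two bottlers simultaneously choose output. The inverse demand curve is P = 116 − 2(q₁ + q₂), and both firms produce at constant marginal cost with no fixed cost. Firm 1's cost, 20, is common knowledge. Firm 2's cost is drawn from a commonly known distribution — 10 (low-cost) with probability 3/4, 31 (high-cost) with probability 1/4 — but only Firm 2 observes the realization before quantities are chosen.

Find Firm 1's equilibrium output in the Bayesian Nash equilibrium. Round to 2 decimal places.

15.21

Each type of Firm 2 best-responds to q₁; Firm 1 best-responds to the expected q₂ over Firm 2's types.
Firm 2 with cost c maximizes (116 − 2(q₁+q₂) − c)·q₂, giving q₂(c) = (116 − c − 2q₁)/4.
E[c₂] = 3/4·10 + 1/4·31 = 15.25
Firm 1's FOC against E[q₂] yields q₁ = (116 − 2·20 + E[c₂])/6 = (116 − 40 + 15.25)/6 = 15.2083.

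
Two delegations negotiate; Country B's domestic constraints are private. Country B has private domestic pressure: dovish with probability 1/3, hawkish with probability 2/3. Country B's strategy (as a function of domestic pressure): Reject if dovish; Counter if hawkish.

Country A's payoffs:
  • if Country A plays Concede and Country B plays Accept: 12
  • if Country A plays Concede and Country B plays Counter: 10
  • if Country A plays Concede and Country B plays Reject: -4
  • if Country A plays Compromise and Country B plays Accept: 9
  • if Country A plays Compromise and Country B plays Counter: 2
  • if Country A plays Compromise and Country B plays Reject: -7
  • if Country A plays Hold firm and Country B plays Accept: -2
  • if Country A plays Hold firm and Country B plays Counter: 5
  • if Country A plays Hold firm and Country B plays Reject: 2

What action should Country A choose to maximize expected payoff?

E[Concede] = 1/3·(-4) + 2/3·(10) = 16/3
E[Compromise] = 1/3·(-7) + 2/3·(2) = -1
E[Hold firm] = 1/3·(2) + 2/3·(5) = 4
Best response: Concede (16/3 is the largest).

Concede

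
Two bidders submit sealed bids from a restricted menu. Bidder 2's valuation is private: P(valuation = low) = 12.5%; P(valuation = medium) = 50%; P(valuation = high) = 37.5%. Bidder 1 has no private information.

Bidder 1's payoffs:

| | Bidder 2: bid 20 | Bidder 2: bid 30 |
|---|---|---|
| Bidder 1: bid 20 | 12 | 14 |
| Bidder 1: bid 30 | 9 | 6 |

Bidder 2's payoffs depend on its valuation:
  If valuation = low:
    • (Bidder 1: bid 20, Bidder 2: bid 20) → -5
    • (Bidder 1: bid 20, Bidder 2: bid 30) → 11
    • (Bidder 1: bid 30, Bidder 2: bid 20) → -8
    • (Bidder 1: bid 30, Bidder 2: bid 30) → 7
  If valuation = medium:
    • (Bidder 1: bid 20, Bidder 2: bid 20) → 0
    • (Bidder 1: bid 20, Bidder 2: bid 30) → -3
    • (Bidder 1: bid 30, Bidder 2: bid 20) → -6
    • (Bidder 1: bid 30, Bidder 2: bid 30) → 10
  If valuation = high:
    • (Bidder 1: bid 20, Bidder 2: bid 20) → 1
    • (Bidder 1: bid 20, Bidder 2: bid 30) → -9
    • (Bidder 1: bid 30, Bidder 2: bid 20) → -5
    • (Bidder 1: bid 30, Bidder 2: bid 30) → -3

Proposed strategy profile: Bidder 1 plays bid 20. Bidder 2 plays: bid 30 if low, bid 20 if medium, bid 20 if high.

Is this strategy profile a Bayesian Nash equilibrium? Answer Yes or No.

Bidder 1 plays bid 20: E[bid 20] = 0.125·(14) + 0.5·(12) + 0.375·(12) = 12.25; E[bid 30] = 8.625. Best-responding. ✓
Bidder 2 (valuation low), facing bid 20: bid 20 gives -5, bid 30 gives 11. Proposed bid 30 is best. ✓
Bidder 2 (valuation medium), facing bid 20: bid 20 gives 0, bid 30 gives -3. Proposed bid 20 is best. ✓
Bidder 2 (valuation high), facing bid 20: bid 20 gives 1, bid 30 gives -9. Proposed bid 20 is best. ✓

Yes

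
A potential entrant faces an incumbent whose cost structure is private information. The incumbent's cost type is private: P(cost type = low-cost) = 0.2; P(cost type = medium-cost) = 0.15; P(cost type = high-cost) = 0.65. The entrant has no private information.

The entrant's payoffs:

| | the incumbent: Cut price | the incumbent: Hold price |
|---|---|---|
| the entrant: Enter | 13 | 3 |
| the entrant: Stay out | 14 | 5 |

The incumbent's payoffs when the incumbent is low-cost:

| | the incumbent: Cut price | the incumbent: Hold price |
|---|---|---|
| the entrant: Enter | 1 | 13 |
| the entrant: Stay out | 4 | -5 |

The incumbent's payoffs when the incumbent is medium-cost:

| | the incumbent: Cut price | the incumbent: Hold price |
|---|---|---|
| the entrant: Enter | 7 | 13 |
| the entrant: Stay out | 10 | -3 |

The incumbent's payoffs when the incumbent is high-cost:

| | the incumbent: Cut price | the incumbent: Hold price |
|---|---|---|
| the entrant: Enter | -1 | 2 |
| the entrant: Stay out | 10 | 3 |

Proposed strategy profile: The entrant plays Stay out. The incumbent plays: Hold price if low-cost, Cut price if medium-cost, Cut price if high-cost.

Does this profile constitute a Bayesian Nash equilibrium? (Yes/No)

The entrant plays Stay out: E[Stay out] = 0.2·(5) + 0.15·(14) + 0.65·(14) = 12.2; E[Enter] = 11. Best-responding. ✓
The incumbent (cost type low-cost), facing Stay out: Cut price gives 4, Hold price gives -5. Proposed Hold price is not best — profitable deviation exists. ✗
The incumbent (cost type medium-cost), facing Stay out: Cut price gives 10, Hold price gives -3. Proposed Cut price is best. ✓
The incumbent (cost type high-cost), facing Stay out: Cut price gives 10, Hold price gives 3. Proposed Cut price is best. ✓

No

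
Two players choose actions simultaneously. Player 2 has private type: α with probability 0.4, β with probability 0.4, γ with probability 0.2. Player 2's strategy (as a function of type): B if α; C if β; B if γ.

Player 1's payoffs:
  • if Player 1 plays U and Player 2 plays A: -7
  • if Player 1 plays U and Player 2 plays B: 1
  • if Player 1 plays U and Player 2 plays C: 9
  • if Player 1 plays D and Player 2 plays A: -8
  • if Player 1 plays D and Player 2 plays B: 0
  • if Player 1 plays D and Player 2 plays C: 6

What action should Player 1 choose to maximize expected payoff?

U

E[U] = 0.4·(1) + 0.4·(9) + 0.2·(1) = 4.2
E[D] = 0.4·(0) + 0.4·(6) + 0.2·(0) = 2.4
Best response: U (4.2 is the largest).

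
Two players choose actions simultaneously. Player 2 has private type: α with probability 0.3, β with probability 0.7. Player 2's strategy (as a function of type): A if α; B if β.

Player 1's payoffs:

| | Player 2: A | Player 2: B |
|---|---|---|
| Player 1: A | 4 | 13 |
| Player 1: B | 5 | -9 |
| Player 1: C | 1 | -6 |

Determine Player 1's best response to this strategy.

E[A] = 0.3·(4) + 0.7·(13) = 10.3
E[B] = 0.3·(5) + 0.7·(-9) = -4.8
E[C] = 0.3·(1) + 0.7·(-6) = -3.9
Best response: A (10.3 is the largest).

A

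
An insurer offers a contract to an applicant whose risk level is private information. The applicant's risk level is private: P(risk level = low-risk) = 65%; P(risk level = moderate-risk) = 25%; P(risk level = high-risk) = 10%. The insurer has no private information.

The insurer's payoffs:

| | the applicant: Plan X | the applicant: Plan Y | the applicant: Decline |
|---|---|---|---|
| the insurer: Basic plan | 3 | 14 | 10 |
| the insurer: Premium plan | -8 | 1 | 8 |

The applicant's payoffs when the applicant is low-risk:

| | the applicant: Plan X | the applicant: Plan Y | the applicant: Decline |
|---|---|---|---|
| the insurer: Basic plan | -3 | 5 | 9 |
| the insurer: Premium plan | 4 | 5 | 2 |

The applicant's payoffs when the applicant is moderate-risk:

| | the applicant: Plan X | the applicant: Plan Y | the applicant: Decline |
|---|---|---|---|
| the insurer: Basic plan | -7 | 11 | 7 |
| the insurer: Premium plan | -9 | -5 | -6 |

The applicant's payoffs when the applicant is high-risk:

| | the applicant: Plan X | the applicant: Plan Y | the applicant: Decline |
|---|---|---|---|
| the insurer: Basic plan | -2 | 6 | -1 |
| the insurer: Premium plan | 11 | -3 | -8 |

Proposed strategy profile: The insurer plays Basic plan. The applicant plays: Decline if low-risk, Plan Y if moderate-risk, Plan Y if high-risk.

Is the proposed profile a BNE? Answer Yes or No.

The insurer plays Basic plan: E[Basic plan] = 0.65·(10) + 0.25·(14) + 0.1·(14) = 11.4; E[Premium plan] = 5.55. Best-responding. ✓
The applicant (risk level low-risk), facing Basic plan: Plan X gives -3, Plan Y gives 5, Decline gives 9. Proposed Decline is best. ✓
The applicant (risk level moderate-risk), facing Basic plan: Plan X gives -7, Plan Y gives 11, Decline gives 7. Proposed Plan Y is best. ✓
The applicant (risk level high-risk), facing Basic plan: Plan X gives -2, Plan Y gives 6, Decline gives -1. Proposed Plan Y is best. ✓

Yes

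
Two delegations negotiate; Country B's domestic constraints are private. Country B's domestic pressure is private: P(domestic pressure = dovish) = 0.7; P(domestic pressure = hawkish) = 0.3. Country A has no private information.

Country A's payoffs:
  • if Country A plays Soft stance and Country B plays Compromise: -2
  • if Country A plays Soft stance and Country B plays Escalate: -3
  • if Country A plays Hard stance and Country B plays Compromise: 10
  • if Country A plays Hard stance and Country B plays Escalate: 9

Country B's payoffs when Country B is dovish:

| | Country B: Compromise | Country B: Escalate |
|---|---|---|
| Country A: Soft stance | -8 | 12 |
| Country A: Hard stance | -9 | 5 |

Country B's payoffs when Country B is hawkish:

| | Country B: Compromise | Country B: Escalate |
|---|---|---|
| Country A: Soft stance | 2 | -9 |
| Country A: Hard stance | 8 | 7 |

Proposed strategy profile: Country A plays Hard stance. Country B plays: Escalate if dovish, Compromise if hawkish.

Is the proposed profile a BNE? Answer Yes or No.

Country A plays Hard stance: E[Hard stance] = 0.7·(9) + 0.3·(10) = 9.3; E[Soft stance] = -2.7. Best-responding. ✓
Country B (domestic pressure dovish), facing Hard stance: Compromise gives -9, Escalate gives 5. Proposed Escalate is best. ✓
Country B (domestic pressure hawkish), facing Hard stance: Compromise gives 8, Escalate gives 7. Proposed Compromise is best. ✓

Yes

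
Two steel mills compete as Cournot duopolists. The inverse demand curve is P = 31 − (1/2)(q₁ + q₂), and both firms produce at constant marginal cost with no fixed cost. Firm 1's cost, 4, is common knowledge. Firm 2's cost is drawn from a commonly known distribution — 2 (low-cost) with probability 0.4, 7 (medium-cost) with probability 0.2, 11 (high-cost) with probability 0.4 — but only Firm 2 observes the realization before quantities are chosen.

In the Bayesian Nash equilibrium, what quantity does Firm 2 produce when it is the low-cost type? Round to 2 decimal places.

Each type of Firm 2 best-responds to q₁; Firm 1 best-responds to the expected q₂ over Firm 2's types.
Firm 2 with cost c maximizes (31 − (1/2)(q₁+q₂) − c)·q₂, giving q₂(c) = (31 − c − (1/2)q₁).
E[c₂] = 0.4·2 + 0.2·7 + 0.4·11 = 6.6
Firm 1's FOC against E[q₂] yields q₁ = (31 − 2·4 + E[c₂])/(3/2) = (31 − 8 + 6.6)/(3/2) = 19.7333.
q₂(low-cost) = (31 − 2 − (1/2)·19.7333) = 19.1333.

19.13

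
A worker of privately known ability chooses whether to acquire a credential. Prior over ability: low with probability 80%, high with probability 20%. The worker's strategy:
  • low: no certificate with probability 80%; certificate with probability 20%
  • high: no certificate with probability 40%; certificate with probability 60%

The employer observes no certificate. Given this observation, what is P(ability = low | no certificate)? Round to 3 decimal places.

Apply Bayes' rule using the sender's strategy as the likelihood.
P(no certificate) = 0.8·0.8 + 0.2·0.4 = 0.72
P(low | no certificate) = (0.8·0.8) / 0.72 = 0.64 / 0.72 = 0.888889

0.889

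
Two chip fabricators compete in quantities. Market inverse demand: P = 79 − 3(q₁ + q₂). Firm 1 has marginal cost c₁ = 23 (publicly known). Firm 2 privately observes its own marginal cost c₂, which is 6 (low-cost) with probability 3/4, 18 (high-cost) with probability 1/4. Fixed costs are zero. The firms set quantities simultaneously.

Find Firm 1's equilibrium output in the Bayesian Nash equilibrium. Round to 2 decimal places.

Firm 2 with cost c maximizes (79 − 3(q₁+q₂) − c)·q₂, giving q₂(c) = (79 − c − 3q₁)/6.
E[c₂] = 3/4·6 + 1/4·18 = 9
Firm 1's FOC against E[q₂] yields q₁ = (79 − 2·23 + E[c₂])/9 = (79 − 46 + 9)/9 = 4.66667.

4.67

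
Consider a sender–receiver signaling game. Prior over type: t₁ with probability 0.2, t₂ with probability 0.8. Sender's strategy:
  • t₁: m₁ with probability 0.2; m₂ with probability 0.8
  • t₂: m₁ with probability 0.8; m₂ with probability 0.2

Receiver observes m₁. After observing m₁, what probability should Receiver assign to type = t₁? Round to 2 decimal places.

P(m₁) = 0.2·0.2 + 0.8·0.8 = 0.68
P(t₁ | m₁) = (0.2·0.2) / 0.68 = 0.04 / 0.68 = 0.0588235

0.06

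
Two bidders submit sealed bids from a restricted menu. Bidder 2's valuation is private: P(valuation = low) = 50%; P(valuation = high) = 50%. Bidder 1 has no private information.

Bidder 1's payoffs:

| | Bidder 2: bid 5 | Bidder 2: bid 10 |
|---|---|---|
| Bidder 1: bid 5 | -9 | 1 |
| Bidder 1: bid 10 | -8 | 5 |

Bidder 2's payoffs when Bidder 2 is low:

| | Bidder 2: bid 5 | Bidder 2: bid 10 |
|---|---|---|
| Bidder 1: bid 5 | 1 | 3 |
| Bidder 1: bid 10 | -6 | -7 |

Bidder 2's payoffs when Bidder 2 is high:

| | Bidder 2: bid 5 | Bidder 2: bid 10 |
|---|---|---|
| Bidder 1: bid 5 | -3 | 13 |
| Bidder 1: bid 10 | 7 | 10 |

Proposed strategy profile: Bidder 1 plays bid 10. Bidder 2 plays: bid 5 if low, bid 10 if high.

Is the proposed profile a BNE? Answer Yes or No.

Bidder 1 plays bid 10: E[bid 10] = 0.5·(-8) + 0.5·(5) = -1.5; E[bid 5] = -4. Best-responding. ✓
Bidder 2 (valuation low), facing bid 10: bid 5 gives -6, bid 10 gives -7. Proposed bid 5 is best. ✓
Bidder 2 (valuation high), facing bid 10: bid 5 gives 7, bid 10 gives 10. Proposed bid 10 is best. ✓

Yes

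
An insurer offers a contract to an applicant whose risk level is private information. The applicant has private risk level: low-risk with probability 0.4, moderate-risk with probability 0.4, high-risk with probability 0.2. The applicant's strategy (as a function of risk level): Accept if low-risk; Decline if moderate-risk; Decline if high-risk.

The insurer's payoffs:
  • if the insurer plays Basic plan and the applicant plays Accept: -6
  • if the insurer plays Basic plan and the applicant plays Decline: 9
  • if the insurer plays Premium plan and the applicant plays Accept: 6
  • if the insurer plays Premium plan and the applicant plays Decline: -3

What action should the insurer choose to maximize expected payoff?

E[Basic plan] = 0.4·(-6) + 0.4·(9) + 0.2·(9) = 3
E[Premium plan] = 0.4·(6) + 0.4·(-3) + 0.2·(-3) = 0.6
Best response: Basic plan (3 is the largest).

Basic plan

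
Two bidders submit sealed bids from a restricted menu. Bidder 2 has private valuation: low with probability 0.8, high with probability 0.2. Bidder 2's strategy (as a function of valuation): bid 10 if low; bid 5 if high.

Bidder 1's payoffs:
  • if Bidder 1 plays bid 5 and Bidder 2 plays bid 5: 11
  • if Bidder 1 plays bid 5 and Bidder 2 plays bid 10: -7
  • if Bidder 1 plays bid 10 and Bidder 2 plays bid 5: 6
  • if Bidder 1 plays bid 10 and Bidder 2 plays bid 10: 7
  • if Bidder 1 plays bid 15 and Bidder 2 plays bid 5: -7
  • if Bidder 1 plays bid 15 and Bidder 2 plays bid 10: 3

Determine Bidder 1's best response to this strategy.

E[bid 5] = 0.8·(-7) + 0.2·(11) = -3.4
E[bid 10] = 0.8·(7) + 0.2·(6) = 6.8
E[bid 15] = 0.8·(3) + 0.2·(-7) = 1
Best response: bid 10 (6.8 is the largest).

bid 10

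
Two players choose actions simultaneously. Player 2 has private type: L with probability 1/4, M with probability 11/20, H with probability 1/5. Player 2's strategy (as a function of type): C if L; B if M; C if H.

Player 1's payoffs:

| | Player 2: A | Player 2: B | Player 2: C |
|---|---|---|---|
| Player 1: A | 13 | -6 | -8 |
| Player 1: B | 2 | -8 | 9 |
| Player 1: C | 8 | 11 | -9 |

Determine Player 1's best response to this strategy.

C

E[A] = 1/4·(-8) + 11/20·(-6) + 1/5·(-8) = -69/10
E[B] = 1/4·(9) + 11/20·(-8) + 1/5·(9) = -7/20
E[C] = 1/4·(-9) + 11/20·(11) + 1/5·(-9) = 2
Best response: C (2 is the largest).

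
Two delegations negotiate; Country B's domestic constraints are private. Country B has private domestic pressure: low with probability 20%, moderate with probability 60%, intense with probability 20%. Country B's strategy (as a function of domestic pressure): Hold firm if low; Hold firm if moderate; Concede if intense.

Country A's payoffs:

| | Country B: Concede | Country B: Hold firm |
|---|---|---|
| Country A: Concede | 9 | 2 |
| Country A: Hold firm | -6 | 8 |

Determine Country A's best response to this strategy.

Compute Country A's expected payoff for each action, taking the expectation over Country B's type.
E[Concede] = 0.2·(2) + 0.6·(2) + 0.2·(9) = 3.4
E[Hold firm] = 0.2·(8) + 0.6·(8) + 0.2·(-6) = 5.2
Best response: Hold firm (5.2 is the largest).

Hold firm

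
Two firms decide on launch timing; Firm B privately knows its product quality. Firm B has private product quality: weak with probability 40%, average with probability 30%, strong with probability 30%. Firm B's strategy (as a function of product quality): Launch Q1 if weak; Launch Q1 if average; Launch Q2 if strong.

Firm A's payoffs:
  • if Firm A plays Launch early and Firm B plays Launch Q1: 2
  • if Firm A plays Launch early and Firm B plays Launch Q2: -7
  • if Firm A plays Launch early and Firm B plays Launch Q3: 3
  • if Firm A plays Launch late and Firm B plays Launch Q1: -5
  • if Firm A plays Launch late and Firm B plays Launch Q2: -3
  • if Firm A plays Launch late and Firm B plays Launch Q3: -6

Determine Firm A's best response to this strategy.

E[Launch early] = 0.4·(2) + 0.3·(2) + 0.3·(-7) = -0.7
E[Launch late] = 0.4·(-5) + 0.3·(-5) + 0.3·(-3) = -4.4
Best response: Launch early (-0.7 is the largest).

Launch early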